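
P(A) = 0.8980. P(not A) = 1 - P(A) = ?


P(not A) = 1 - 0.8980 = 0.1020

P(not A) = 0.1020


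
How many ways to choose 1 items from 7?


C(7,1) = 7!/(1! × 6!)
= 5040/(1 × 720)
= 7

C(7,1) = 7


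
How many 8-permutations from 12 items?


P(12,8) = 12!/4!
= 479001600/24
= 19958400

P(12,8) = 19958400


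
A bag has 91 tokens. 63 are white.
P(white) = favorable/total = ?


P = 63/91 = 0.6923

P = 0.6923


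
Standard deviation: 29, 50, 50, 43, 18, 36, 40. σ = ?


Mean = 38.0000
Variance = 114.5714
SD = sqrt(114.5714) = 10.7038

SD = 10.7038


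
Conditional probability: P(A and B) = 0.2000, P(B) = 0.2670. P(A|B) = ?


P(A|B) = 0.2000/0.2670 = 0.7491

P(A|B) = 0.7491


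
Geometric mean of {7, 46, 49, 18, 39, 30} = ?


Product = 7 × 46 × 49 × 18 × 39 × 30 = 332284680
GM = 332284680^(1/6) = 26.3179

GM = 26.3179


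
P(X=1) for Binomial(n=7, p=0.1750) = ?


C(7,1) = 7
p^1 = 0.175000
(1-p)^6 = 0.315300
P = 7 * 0.175000 * 0.315300 = 0.3862

P(X=1) = 0.3862


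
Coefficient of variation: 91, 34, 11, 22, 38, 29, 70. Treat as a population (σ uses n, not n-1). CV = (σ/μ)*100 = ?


Mean = 42.1429
SD = 26.1721
CV = (26.1721/42.1429)*100 = 62.1033%

CV = 62.1033%


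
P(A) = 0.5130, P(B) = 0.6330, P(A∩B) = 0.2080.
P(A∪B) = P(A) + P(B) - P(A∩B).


P(A∪B) = 0.5130 + 0.6330 - 0.2080
= 1.1460 - 0.2080
= 0.9380

P(A∪B) = 0.9380


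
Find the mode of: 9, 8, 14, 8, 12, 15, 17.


Frequencies: 8:2, 9:1, 12:1, 14:1, 15:1, 17:1
Max frequency = 2
Mode = 8

Mode = 8


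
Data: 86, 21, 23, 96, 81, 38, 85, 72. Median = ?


Sorted: 21, 23, 38, 72, 81, 85, 86, 96
n = 8 (even)
Middle values: 72 and 81
Median = (72+81)/2 = 76.5000

Median = 76.5000


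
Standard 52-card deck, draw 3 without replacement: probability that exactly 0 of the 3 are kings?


Hypergeometric: P(X=0) = C(4,0)·C(48,3) / C(52,3)
= 1 × 17296 / 22100
= 17296/22100 = 0.7826

P = 0.7826


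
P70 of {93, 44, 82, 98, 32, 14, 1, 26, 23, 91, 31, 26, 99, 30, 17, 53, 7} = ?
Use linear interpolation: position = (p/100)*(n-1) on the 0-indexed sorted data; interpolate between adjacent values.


Sorted: 1, 7, 14, 17, 23, 26, 26, 30, 31, 32, 44, 53, 82, 91, 93, 98, 99
n = 17
Index = 70/100 * 16 = 11.2000
Lower = data[11] = 53, Upper = data[12] = 82
P70 = 53 + 0.2000*(29) = 58.8000

P70 = 58.8000


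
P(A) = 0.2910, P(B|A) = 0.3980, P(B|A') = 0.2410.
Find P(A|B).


P(B) = P(B|A)*P(A) + P(B|A')*P(A')
= 0.3980*0.2910 + 0.2410*0.7090
= 0.115818 + 0.170869 = 0.286687
P(A|B) = 0.115818/0.286687 = 0.4040

P(A|B) = 0.4040


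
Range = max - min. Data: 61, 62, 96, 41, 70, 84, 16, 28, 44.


Max = 96, Min = 16
Range = 96 - 16 = 80

Range = 80


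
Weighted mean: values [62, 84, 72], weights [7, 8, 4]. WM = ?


Numerator = 62*7 + 84*8 + 72*4 = 1394
Denominator = 7 + 8 + 4 = 19
WM = 1394/19 = 73.3684

WM = 73.3684


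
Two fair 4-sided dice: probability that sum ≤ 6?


Total outcomes = 4×4 = 16
Favorable (sum ≤ 6): 13
P = 13/16 = 0.8125

P = 0.8125


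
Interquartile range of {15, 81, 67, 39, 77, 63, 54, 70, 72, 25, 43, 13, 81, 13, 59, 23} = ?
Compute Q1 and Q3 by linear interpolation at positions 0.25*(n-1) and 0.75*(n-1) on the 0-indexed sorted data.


Sorted: 13, 13, 15, 23, 25, 39, 43, 54, 59, 63, 67, 70, 72, 77, 81, 81
Q1 (25th %ile) = 24.5000
Q3 (75th %ile) = 70.5000
IQR = 70.5000 - 24.5000 = 46.0000

IQR = 46.0000


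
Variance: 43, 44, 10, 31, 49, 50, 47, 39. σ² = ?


Mean = 39.1250
Squared deviations: 15.0156, 23.7656, 848.2656, 66.0156, 97.5156, 118.2656, 62.0156, 0.0156
Sum = 1230.8750
Variance = 1230.8750/8 = 153.8594

Variance = 153.8594


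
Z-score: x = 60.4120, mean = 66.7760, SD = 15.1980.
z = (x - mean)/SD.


z = (60.4120 - 66.7760)/15.1980
= -6.3640/15.1980
= -0.4187

z = -0.4187


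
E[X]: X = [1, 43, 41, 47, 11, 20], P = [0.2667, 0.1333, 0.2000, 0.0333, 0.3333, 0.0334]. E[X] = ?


E[X] = 1*0.2667 + 43*0.1333 + 41*0.2000 + 47*0.0333 + 11*0.3333 + 20*0.0334
= 0.2667 + 5.7319 + 8.2000 + 1.5651 + 3.6663 + 0.6680
= 20.0980

E[X] = 20.0980


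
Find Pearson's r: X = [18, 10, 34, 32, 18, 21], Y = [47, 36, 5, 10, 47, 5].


Mean X = 22.1667, Mean Y = 25.0000
SD X = 8.374896, SD Y = 18.770544
Cov = -113.000000
r = -113.000000/(8.374896*18.770544) = -0.7188

r = -0.7188


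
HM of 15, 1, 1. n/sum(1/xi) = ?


Sum of reciprocals = 1/15 + 1/1 + 1/1 = 2.066667
HM = 3/2.066667 = 1.4516

HM = 1.4516


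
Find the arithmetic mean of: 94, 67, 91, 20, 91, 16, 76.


Sum = 94 + 67 + 91 + 20 + 91 + 16 + 76 = 455
n = 7
Mean = 455/7 = 65.0000

Mean = 65.0000


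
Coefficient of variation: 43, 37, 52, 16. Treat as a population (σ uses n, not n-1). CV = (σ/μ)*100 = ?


Mean = 37.0000
SD = 13.2476
CV = (13.2476/37.0000)*100 = 35.8044%

CV = 35.8044%


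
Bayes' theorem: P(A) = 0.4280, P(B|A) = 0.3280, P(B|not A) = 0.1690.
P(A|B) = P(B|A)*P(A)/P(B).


P(B) = P(B|A)*P(A) + P(B|A')*P(A')
= 0.3280*0.4280 + 0.1690*0.5720
= 0.140384 + 0.096668 = 0.237052
P(A|B) = 0.140384/0.237052 = 0.5922

P(A|B) = 0.5922


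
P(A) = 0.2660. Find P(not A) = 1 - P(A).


P(not A) = 1 - 0.2660 = 0.7340

P(not A) = 0.7340


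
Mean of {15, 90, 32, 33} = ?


Sum = 15 + 90 + 32 + 33 = 170
n = 4
Mean = 170/4 = 42.5000

Mean = 42.5000


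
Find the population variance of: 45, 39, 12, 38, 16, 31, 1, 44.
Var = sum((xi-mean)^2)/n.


Mean = 28.2500
Squared deviations: 280.5625, 115.5625, 264.0625, 95.0625, 150.0625, 7.5625, 742.5625, 248.0625
Sum = 1903.5000
Variance = 1903.5000/8 = 237.9375

Variance = 237.9375


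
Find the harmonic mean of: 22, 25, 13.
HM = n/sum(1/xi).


Sum of reciprocals = 1/22 + 1/25 + 1/13 = 0.162378
HM = 3/0.162378 = 18.4755

HM = 18.4755


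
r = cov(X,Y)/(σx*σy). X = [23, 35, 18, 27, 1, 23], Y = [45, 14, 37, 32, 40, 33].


Mean X = 21.1667, Mean Y = 33.5000
SD X = 10.398985, SD Y = 9.742518
Cov = -66.750000
r = -66.750000/(10.398985*9.742518) = -0.6589

r = -0.6589


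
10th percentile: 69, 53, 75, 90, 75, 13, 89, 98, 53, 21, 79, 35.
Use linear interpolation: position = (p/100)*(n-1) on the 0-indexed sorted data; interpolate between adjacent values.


Sorted: 13, 21, 35, 53, 53, 69, 75, 75, 79, 89, 90, 98
n = 12
Index = 10/100 * 11 = 1.1000
Lower = data[1] = 21, Upper = data[2] = 35
P10 = 21 + 0.1000*(14) = 22.4000

P10 = 22.4000


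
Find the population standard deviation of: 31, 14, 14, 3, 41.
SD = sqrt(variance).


Mean = 20.6000
Variance = 184.2400
SD = sqrt(184.2400) = 13.5735

SD = 13.5735


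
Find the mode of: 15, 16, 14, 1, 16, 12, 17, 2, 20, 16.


Frequencies: 1:1, 2:1, 12:1, 14:1, 15:1, 16:3, 17:1, 20:1
Max frequency = 3
Mode = 16

Mode = 16


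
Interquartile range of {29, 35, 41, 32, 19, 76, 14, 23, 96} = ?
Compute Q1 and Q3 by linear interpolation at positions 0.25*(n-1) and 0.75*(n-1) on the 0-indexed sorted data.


Sorted: 14, 19, 23, 29, 32, 35, 41, 76, 96
Q1 (25th %ile) = 23.0000
Q3 (75th %ile) = 41.0000
IQR = 41.0000 - 23.0000 = 18.0000

IQR = 18.0000


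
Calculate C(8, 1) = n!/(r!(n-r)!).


C(8,1) = 8!/(1! × 7!)
= 40320/(1 × 5040)
= 8

C(8,1) = 8


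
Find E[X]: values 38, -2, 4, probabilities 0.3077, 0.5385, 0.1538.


E[X] = 38*0.3077 - 2*0.5385 + 4*0.1538
= 11.6926 - 1.0770 + 0.6152
= 11.2308

E[X] = 11.2308


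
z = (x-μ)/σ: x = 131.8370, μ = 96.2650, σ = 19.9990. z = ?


z = (131.8370 - 96.2650)/19.9990
= 35.5720/19.9990
= 1.7787

z = 1.7787


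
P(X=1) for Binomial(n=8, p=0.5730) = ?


C(8,1) = 8
p^1 = 0.573000
(1-p)^7 = 0.002588
P = 8 * 0.573000 * 0.002588 = 0.0119

P(X=1) = 0.0119


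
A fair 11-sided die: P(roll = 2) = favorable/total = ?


Favorable outcomes (roll = 2): 1
Total outcomes = 11
P = 1/11 = 0.0909

P = 0.0909


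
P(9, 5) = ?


P(9,5) = 9!/4!
= 362880/24
= 15120

P(9,5) = 15120


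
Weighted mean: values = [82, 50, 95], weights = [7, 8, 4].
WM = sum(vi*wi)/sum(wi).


Numerator = 82*7 + 50*8 + 95*4 = 1354
Denominator = 7 + 8 + 4 = 19
WM = 1354/19 = 71.2632

WM = 71.2632


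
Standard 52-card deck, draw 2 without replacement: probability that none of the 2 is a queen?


P(no queens) = (48/52) × (47/51)
= 0.8507

P = 0.8507


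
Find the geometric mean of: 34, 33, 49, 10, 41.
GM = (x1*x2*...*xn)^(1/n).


Product = 34 × 33 × 49 × 10 × 41 = 22540980
GM = 22540980^(1/5) = 29.5525

GM = 29.5525


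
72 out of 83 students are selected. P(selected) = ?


P = 72/83 = 0.8675

P = 0.8675


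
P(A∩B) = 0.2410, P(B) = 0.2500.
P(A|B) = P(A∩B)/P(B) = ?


P(A|B) = 0.2410/0.2500 = 0.9640

P(A|B) = 0.9640


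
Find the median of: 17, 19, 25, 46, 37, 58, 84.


Sorted: 17, 19, 25, 37, 46, 58, 84
n = 7 (odd)
Middle value = 37

Median = 37


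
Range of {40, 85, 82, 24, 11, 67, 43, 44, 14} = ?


Max = 85, Min = 11
Range = 85 - 11 = 74

Range = 74


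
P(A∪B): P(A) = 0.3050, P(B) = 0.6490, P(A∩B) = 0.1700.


P(A∪B) = 0.3050 + 0.6490 - 0.1700
= 0.9540 - 0.1700
= 0.7840

P(A∪B) = 0.7840


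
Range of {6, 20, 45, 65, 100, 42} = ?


Max = 100, Min = 6
Range = 100 - 6 = 94

Range = 94


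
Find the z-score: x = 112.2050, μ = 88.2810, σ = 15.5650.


z = (112.2050 - 88.2810)/15.5650
= 23.9240/15.5650
= 1.5370

z = 1.5370


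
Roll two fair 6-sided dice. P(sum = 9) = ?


Total outcomes = 6×6 = 36
Favorable (sum = 9): 4
P = 4/36 = 0.1111

P = 0.1111


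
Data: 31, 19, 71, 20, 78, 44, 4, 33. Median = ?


Sorted: 4, 19, 20, 31, 33, 44, 71, 78
n = 8 (even)
Middle values: 31 and 33
Median = (31+33)/2 = 32.0000

Median = 32.0000


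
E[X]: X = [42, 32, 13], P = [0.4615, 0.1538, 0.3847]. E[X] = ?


E[X] = 42*0.4615 + 32*0.1538 + 13*0.3847
= 19.3830 + 4.9216 + 5.0011
= 29.3057

E[X] = 29.3057


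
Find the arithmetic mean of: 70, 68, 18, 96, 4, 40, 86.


Sum = 70 + 68 + 18 + 96 + 4 + 40 + 86 = 382
n = 7
Mean = 382/7 = 54.5714

Mean = 54.5714


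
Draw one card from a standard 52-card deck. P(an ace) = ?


4 aces in 52 cards
P = 4/52 = 0.0769

P = 0.0769


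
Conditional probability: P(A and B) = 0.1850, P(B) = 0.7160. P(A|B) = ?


P(A|B) = 0.1850/0.7160 = 0.2584

P(A|B) = 0.2584


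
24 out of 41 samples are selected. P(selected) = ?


P = 24/41 = 0.5854

P = 0.5854


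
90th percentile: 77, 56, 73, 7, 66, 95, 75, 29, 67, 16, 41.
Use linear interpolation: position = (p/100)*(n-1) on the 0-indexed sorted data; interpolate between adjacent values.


Sorted: 7, 16, 29, 41, 56, 66, 67, 73, 75, 77, 95
n = 11
Index = 90/100 * 10 = 9.0000
Lower = data[9] = 77, Upper = data[10] = 95
P90 = 77 + 0*(18) = 77.0000

P90 = 77.0000


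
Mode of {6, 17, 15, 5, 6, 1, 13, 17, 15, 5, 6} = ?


Frequencies: 1:1, 5:2, 6:3, 13:1, 15:2, 17:2
Max frequency = 3
Mode = 6

Mode = 6


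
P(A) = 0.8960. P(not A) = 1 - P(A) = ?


P(not A) = 1 - 0.8960 = 0.1040

P(not A) = 0.1040


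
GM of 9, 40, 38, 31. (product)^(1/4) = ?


Product = 9 × 40 × 38 × 31 = 424080
GM = 424080^(1/4) = 25.5189

GM = 25.5189


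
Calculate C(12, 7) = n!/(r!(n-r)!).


C(12,7) = 12!/(7! × 5!)
= 479001600/(5040 × 120)
= 792

C(12,7) = 792


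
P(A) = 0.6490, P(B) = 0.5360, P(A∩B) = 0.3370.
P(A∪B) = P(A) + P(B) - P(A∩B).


P(A∪B) = 0.6490 + 0.5360 - 0.3370
= 1.1850 - 0.3370
= 0.8480

P(A∪B) = 0.8480


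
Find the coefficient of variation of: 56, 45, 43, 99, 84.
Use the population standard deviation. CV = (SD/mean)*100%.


Mean = 65.4000
SD = 22.2764
CV = (22.2764/65.4000)*100 = 34.0618%

CV = 34.0618%


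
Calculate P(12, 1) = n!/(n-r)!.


P(12,1) = 12!/11!
= 479001600/39916800
= 12

P(12,1) = 12


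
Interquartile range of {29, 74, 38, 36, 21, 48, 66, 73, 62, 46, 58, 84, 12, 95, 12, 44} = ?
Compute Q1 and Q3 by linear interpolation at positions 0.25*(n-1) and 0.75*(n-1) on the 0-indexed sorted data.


Sorted: 12, 12, 21, 29, 36, 38, 44, 46, 48, 58, 62, 66, 73, 74, 84, 95
Q1 (25th %ile) = 34.2500
Q3 (75th %ile) = 67.7500
IQR = 67.7500 - 34.2500 = 33.5000

IQR = 33.5000


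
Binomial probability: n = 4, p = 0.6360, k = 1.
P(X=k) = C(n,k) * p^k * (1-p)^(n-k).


C(4,1) = 4
p^1 = 0.636000
(1-p)^3 = 0.048229
P = 4 * 0.636000 * 0.048229 = 0.1227

P(X=1) = 0.1227


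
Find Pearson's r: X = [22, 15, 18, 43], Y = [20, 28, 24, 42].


Mean X = 24.5000, Mean Y = 28.5000
SD X = 10.965856, SD Y = 8.291562
Cov = 76.250000
r = 76.250000/(10.965856*8.291562) = 0.8386

r = 0.8386


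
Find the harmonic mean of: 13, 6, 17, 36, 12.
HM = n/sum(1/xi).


Sum of reciprocals = 1/13 + 1/6 + 1/17 + 1/36 + 1/12 = 0.413524
HM = 5/0.413524 = 12.0912

HM = 12.0912


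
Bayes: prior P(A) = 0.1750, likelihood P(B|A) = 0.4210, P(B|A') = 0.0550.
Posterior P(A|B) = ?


P(B) = P(B|A)*P(A) + P(B|A')*P(A')
= 0.4210*0.1750 + 0.0550*0.8250
= 0.073675 + 0.045375 = 0.119050
P(A|B) = 0.073675/0.119050 = 0.6189

P(A|B) = 0.6189


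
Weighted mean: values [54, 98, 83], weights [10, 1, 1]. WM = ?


Numerator = 54*10 + 98*1 + 83*1 = 721
Denominator = 10 + 1 + 1 = 12
WM = 721/12 = 60.0833

WM = 60.0833


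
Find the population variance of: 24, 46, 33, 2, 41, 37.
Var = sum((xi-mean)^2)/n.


Mean = 30.5000
Squared deviations: 42.2500, 240.2500, 6.2500, 812.2500, 110.2500, 42.2500
Sum = 1253.5000
Variance = 1253.5000/6 = 208.9167

Variance = 208.9167


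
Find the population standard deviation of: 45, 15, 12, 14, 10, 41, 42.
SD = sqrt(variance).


Mean = 25.5714
Variance = 222.5306
SD = sqrt(222.5306) = 14.9175

SD = 14.9175


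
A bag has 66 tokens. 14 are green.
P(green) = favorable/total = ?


P = 14/66 = 0.2121

P = 0.2121


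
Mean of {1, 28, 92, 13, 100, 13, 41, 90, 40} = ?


Sum = 1 + 28 + 92 + 13 + 100 + 13 + 41 + 90 + 40 = 418
n = 9
Mean = 418/9 = 46.4444

Mean = 46.4444


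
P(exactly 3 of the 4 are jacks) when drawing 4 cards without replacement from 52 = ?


Hypergeometric: P(X=3) = C(4,3)·C(48,1) / C(52,4)
= 4 × 48 / 270725
= 192/270725 = 0.0007

P = 0.0007


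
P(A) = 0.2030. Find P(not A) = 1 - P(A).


P(not A) = 1 - 0.2030 = 0.7970

P(not A) = 0.7970


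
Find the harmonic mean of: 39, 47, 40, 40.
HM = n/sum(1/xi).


Sum of reciprocals = 1/39 + 1/47 + 1/40 + 1/40 = 0.096918
HM = 4/0.096918 = 41.2722

HM = 41.2722


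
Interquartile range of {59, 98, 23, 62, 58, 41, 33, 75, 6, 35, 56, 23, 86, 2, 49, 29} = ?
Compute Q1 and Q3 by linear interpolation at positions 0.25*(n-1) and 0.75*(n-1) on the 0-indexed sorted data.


Sorted: 2, 6, 23, 23, 29, 33, 35, 41, 49, 56, 58, 59, 62, 75, 86, 98
Q1 (25th %ile) = 27.5000
Q3 (75th %ile) = 59.7500
IQR = 59.7500 - 27.5000 = 32.2500

IQR = 32.2500


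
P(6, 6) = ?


P(6,6) = 6!/0!
= 720/1
= 720

P(6,6) = 720


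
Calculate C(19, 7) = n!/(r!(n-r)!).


C(19,7) = 19!/(7! × 12!)
= 121645100408832000/(5040 × 479001600)
= 50388

C(19,7) = 50388


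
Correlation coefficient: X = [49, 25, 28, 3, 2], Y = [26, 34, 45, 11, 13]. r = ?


Mean X = 21.4000, Mean Y = 25.8000
SD X = 17.511139, SD Y = 12.796875
Cov = 136.480000
r = 136.480000/(17.511139*12.796875) = 0.6090

r = 0.6090


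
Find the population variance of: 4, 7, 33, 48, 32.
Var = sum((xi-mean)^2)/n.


Mean = 24.8000
Squared deviations: 432.6400, 316.8400, 67.2400, 538.2400, 51.8400
Sum = 1406.8000
Variance = 1406.8000/5 = 281.3600

Variance = 281.3600


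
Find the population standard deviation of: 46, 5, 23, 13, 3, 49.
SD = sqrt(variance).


Mean = 23.1667
Variance = 338.1389
SD = sqrt(338.1389) = 18.3886

SD = 18.3886


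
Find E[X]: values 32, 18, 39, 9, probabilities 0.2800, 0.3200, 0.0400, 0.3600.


E[X] = 32*0.2800 + 18*0.3200 + 39*0.0400 + 9*0.3600
= 8.9600 + 5.7600 + 1.5600 + 3.2400
= 19.5200

E[X] = 19.5200


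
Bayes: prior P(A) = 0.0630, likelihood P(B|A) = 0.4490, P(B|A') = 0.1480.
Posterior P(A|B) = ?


P(B) = P(B|A)*P(A) + P(B|A')*P(A')
= 0.4490*0.0630 + 0.1480*0.9370
= 0.028287 + 0.138676 = 0.166963
P(A|B) = 0.028287/0.166963 = 0.1694

P(A|B) = 0.1694


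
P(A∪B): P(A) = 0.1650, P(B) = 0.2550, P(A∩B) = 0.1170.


P(A∪B) = 0.1650 + 0.2550 - 0.1170
= 0.4200 - 0.1170
= 0.3030

P(A∪B) = 0.3030


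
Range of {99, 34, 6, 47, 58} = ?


Max = 99, Min = 6
Range = 99 - 6 = 93

Range = 93


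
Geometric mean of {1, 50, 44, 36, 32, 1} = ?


Product = 1 × 50 × 44 × 36 × 32 × 1 = 2534400
GM = 2534400^(1/6) = 11.6765

GM = 11.6765


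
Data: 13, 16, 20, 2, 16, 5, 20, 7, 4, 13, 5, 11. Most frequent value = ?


Frequencies: 2:1, 4:1, 5:2, 7:1, 11:1, 13:2, 16:2, 20:2
Max frequency = 2
Mode = 5, 13, 16, 20

Mode = 5, 13, 16, 20


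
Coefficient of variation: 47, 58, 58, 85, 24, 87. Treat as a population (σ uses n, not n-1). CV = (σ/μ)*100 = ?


Mean = 59.8333
SD = 21.7057
CV = (21.7057/59.8333)*100 = 36.2770%

CV = 36.2770%


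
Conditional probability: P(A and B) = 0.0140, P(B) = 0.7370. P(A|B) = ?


P(A|B) = 0.0140/0.7370 = 0.0190

P(A|B) = 0.0190


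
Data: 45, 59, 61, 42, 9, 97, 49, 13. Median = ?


Sorted: 9, 13, 42, 45, 49, 59, 61, 97
n = 8 (even)
Middle values: 45 and 49
Median = (45+49)/2 = 47.0000

Median = 47.0000


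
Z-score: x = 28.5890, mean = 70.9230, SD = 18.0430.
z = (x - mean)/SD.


z = (28.5890 - 70.9230)/18.0430
= -42.3340/18.0430
= -2.3463

z = -2.3463


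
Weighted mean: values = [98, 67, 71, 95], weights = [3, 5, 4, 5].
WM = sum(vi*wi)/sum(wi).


Numerator = 98*3 + 67*5 + 71*4 + 95*5 = 1388
Denominator = 3 + 5 + 4 + 5 = 17
WM = 1388/17 = 81.6471

WM = 81.6471


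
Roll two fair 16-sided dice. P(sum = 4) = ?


Total outcomes = 16×16 = 256
Favorable (sum = 4): 3
P = 3/256 = 0.0117

P = 0.0117


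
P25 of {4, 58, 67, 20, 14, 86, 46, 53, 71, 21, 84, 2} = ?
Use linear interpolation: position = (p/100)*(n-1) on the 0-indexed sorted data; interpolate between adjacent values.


Sorted: 2, 4, 14, 20, 21, 46, 53, 58, 67, 71, 84, 86
n = 12
Index = 25/100 * 11 = 2.7500
Lower = data[2] = 14, Upper = data[3] = 20
P25 = 14 + 0.7500*(6) = 18.5000

P25 = 18.5000


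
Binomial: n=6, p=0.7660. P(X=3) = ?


C(6,3) = 20
p^3 = 0.449455
(1-p)^3 = 0.012813
P = 20 * 0.449455 * 0.012813 = 0.1152

P(X=3) = 0.1152


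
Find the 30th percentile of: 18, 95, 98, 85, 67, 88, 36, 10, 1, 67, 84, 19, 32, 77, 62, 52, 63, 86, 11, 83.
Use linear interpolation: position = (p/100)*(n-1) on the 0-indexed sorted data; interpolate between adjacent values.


Sorted: 1, 10, 11, 18, 19, 32, 36, 52, 62, 63, 67, 67, 77, 83, 84, 85, 86, 88, 95, 98
n = 20
Index = 30/100 * 19 = 5.7000
Lower = data[5] = 32, Upper = data[6] = 36
P30 = 32 + 0.7000*(4) = 34.8000

P30 = 34.8000


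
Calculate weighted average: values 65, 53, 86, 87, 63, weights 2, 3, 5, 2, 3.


Numerator = 65*2 + 53*3 + 86*5 + 87*2 + 63*3 = 1082
Denominator = 2 + 3 + 5 + 2 + 3 = 15
WM = 1082/15 = 72.1333

WM = 72.1333


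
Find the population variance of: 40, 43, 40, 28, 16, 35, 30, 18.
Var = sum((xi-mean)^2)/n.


Mean = 31.2500
Squared deviations: 76.5625, 138.0625, 76.5625, 10.5625, 232.5625, 14.0625, 1.5625, 175.5625
Sum = 725.5000
Variance = 725.5000/8 = 90.6875

Variance = 90.6875


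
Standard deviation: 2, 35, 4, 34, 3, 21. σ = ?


Mean = 16.5000
Variance = 202.9167
SD = sqrt(202.9167) = 14.2449

SD = 14.2449


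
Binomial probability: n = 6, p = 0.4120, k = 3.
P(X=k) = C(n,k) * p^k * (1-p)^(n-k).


C(6,3) = 20
p^3 = 0.069935
(1-p)^3 = 0.203297
P = 20 * 0.069935 * 0.203297 = 0.2844

P(X=3) = 0.2844


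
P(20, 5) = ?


P(20,5) = 20!/15!
= 2432902008176640000/1307674368000
= 1860480

P(20,5) = 1860480


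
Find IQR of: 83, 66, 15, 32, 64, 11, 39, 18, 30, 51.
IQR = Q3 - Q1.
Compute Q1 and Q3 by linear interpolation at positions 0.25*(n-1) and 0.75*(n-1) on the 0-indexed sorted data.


Sorted: 11, 15, 18, 30, 32, 39, 51, 64, 66, 83
Q1 (25th %ile) = 21.0000
Q3 (75th %ile) = 60.7500
IQR = 60.7500 - 21.0000 = 39.7500

IQR = 39.7500


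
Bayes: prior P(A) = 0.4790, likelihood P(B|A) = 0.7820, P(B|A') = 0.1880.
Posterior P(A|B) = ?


P(B) = P(B|A)*P(A) + P(B|A')*P(A')
= 0.7820*0.4790 + 0.1880*0.5210
= 0.374578 + 0.097948 = 0.472526
P(A|B) = 0.374578/0.472526 = 0.7927

P(A|B) = 0.7927


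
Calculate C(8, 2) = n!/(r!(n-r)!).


C(8,2) = 8!/(2! × 6!)
= 40320/(2 × 720)
= 28

C(8,2) = 28


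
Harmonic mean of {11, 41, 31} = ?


Sum of reciprocals = 1/11 + 1/41 + 1/31 = 0.147557
HM = 3/0.147557 = 20.3311

HM = 20.3311


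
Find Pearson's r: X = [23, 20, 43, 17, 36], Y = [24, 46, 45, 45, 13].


Mean X = 27.8000, Mean Y = 34.6000
SD X = 9.987993, SD Y = 13.602941
Cov = -33.880000
r = -33.880000/(9.987993*13.602941) = -0.2494

r = -0.2494


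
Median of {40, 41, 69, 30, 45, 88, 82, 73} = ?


Sorted: 30, 40, 41, 45, 69, 73, 82, 88
n = 8 (even)
Middle values: 45 and 69
Median = (45+69)/2 = 57.0000

Median = 57.0000


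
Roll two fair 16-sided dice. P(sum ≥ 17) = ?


Total outcomes = 16×16 = 256
Favorable (sum ≥ 17): 136
P = 136/256 = 0.5312

P = 0.5312


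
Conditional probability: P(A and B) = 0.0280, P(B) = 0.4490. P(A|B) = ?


P(A|B) = 0.0280/0.4490 = 0.0624

P(A|B) = 0.0624


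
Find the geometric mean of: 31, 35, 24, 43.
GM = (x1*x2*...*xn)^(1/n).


Product = 31 × 35 × 24 × 43 = 1119720
GM = 1119720^(1/4) = 32.5295

GM = 32.5295


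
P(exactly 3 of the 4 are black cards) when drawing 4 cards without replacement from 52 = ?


Hypergeometric: P(X=3) = C(26,3)·C(26,1) / C(52,4)
= 2600 × 26 / 270725
= 67600/270725 = 0.2497

P = 0.2497


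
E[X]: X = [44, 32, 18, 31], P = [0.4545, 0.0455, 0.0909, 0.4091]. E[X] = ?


E[X] = 44*0.4545 + 32*0.0455 + 18*0.0909 + 31*0.4091
= 19.9980 + 1.4560 + 1.6362 + 12.6821
= 35.7723

E[X] = 35.7723


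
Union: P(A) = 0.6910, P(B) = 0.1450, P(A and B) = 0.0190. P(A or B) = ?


P(A∪B) = 0.6910 + 0.1450 - 0.0190
= 0.8360 - 0.0190
= 0.8170

P(A∪B) = 0.8170


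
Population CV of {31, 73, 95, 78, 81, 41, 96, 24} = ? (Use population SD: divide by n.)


Mean = 64.8750
SD = 26.8395
CV = (26.8395/64.8750)*100 = 41.3711%

CV = 41.3711%


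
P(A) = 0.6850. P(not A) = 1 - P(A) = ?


P(not A) = 1 - 0.6850 = 0.3150

P(not A) = 0.3150


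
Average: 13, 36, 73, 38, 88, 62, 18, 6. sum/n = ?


Sum = 13 + 36 + 73 + 38 + 88 + 62 + 18 + 6 = 334
n = 8
Mean = 334/8 = 41.7500

Mean = 41.7500


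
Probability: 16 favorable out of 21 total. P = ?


P = 16/21 = 0.7619

P = 0.7619


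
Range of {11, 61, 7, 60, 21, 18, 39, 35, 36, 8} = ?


Max = 61, Min = 7
Range = 61 - 7 = 54

Range = 54


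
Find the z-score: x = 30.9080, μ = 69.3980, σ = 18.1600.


z = (30.9080 - 69.3980)/18.1600
= -38.4900/18.1600
= -2.1195

z = -2.1195


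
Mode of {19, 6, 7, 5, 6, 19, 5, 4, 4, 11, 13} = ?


Frequencies: 4:2, 5:2, 6:2, 7:1, 11:1, 13:1, 19:2
Max frequency = 2
Mode = 4, 5, 6, 19

Mode = 4, 5, 6, 19


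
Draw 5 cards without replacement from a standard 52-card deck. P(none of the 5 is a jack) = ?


P(no jacks) = (48/52) × (47/51) × (46/50) × (45/49) × (44/48)
= 0.6588

P = 0.6588


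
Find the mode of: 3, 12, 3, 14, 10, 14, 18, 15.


Frequencies: 3:2, 10:1, 12:1, 14:2, 15:1, 18:1
Max frequency = 2
Mode = 3, 14

Mode = 3, 14


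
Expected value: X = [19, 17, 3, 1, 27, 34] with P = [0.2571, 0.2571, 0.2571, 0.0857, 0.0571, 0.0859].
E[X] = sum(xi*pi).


E[X] = 19*0.2571 + 17*0.2571 + 3*0.2571 + 1*0.0857 + 27*0.0571 + 34*0.0859
= 4.8849 + 4.3707 + 0.7713 + 0.0857 + 1.5417 + 2.9206
= 14.5749

E[X] = 14.5749


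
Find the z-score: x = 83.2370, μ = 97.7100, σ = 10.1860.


z = (83.2370 - 97.7100)/10.1860
= -14.4730/10.1860
= -1.4209

z = -1.4209


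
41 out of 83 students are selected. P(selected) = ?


P = 41/83 = 0.4940

P = 0.4940


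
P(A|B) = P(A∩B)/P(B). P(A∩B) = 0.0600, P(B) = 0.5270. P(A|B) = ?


P(A|B) = 0.0600/0.5270 = 0.1139

P(A|B) = 0.1139


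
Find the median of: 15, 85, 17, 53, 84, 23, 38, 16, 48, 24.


Sorted: 15, 16, 17, 23, 24, 38, 48, 53, 84, 85
n = 10 (even)
Middle values: 24 and 38
Median = (24+38)/2 = 31.0000

Median = 31.0000


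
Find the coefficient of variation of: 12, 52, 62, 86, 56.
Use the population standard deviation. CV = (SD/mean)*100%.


Mean = 53.6000
SD = 23.9132
CV = (23.9132/53.6000)*100 = 44.6141%

CV = 44.6141%


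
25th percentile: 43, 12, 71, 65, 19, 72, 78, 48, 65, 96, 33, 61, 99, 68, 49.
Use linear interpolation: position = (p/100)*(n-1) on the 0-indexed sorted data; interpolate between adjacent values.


Sorted: 12, 19, 33, 43, 48, 49, 61, 65, 65, 68, 71, 72, 78, 96, 99
n = 15
Index = 25/100 * 14 = 3.5000
Lower = data[3] = 43, Upper = data[4] = 48
P25 = 43 + 0.5000*(5) = 45.5000

P25 = 45.5000


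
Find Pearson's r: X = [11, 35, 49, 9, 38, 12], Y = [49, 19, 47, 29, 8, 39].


Mean X = 25.6667, Mean Y = 31.8333
SD X = 15.616942, SD Y = 14.814595
Cov = -60.388889
r = -60.388889/(15.616942*14.814595) = -0.2610

r = -0.2610


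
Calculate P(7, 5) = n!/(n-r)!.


P(7,5) = 7!/2!
= 5040/2
= 2520

P(7,5) = 2520


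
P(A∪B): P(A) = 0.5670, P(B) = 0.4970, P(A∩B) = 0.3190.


P(A∪B) = 0.5670 + 0.4970 - 0.3190
= 1.0640 - 0.3190
= 0.7450

P(A∪B) = 0.7450


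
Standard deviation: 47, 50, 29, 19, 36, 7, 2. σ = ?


Mean = 27.1429
Variance = 300.4082
SD = sqrt(300.4082) = 17.3323

SD = 17.3323


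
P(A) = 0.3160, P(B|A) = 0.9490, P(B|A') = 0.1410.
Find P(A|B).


P(B) = P(B|A)*P(A) + P(B|A')*P(A')
= 0.9490*0.3160 + 0.1410*0.6840
= 0.299884 + 0.096444 = 0.396328
P(A|B) = 0.299884/0.396328 = 0.7567

P(A|B) = 0.7567


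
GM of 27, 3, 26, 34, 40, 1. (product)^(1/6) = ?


Product = 27 × 3 × 26 × 34 × 40 × 1 = 2864160
GM = 2864160^(1/6) = 11.9170

GM = 11.9170


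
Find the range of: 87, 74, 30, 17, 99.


Max = 99, Min = 17
Range = 99 - 17 = 82

Range = 82


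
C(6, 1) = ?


C(6,1) = 6!/(1! × 5!)
= 720/(1 × 120)
= 6

C(6,1) = 6


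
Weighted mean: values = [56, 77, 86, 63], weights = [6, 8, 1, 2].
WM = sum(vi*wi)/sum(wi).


Numerator = 56*6 + 77*8 + 86*1 + 63*2 = 1164
Denominator = 6 + 8 + 1 + 2 = 17
WM = 1164/17 = 68.4706

WM = 68.4706


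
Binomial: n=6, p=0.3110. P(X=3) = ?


C(6,3) = 20
p^3 = 0.030080
(1-p)^3 = 0.327083
P = 20 * 0.030080 * 0.327083 = 0.1968

P(X=3) = 0.1968


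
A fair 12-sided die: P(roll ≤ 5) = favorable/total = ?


Favorable outcomes (roll ≤ 5): 5
Total outcomes = 12
P = 5/12 = 0.4167

P = 0.4167


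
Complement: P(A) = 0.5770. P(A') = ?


P(not A) = 1 - 0.5770 = 0.4230

P(not A) = 0.4230


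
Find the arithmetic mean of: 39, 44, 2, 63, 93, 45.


Sum = 39 + 44 + 2 + 63 + 93 + 45 = 286
n = 6
Mean = 286/6 = 47.6667

Mean = 47.6667


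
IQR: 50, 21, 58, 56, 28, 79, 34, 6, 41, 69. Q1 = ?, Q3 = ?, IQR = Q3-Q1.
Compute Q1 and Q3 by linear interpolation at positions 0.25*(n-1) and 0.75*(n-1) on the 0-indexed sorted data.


Sorted: 6, 21, 28, 34, 41, 50, 56, 58, 69, 79
Q1 (25th %ile) = 29.5000
Q3 (75th %ile) = 57.5000
IQR = 57.5000 - 29.5000 = 28.0000

IQR = 28.0000


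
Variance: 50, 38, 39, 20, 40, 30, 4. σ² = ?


Mean = 31.5714
Squared deviations: 339.6122, 41.3265, 55.1837, 133.8980, 71.0408, 2.4694, 760.1837
Sum = 1403.7143
Variance = 1403.7143/7 = 200.5306

Variance = 200.5306


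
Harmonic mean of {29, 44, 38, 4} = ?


Sum of reciprocals = 1/29 + 1/44 + 1/38 + 1/4 = 0.333526
HM = 4/0.333526 = 11.9931

HM = 11.9931


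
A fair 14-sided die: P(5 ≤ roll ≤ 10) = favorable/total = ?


Favorable outcomes (5 ≤ roll ≤ 10): 6
Total outcomes = 14
P = 6/14 = 0.4286

P = 0.4286


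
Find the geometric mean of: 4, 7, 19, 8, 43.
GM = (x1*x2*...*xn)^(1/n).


Product = 4 × 7 × 19 × 8 × 43 = 183008
GM = 183008^(1/5) = 11.2848

GM = 11.2848


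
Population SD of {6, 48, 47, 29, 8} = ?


Mean = 27.6000
Variance = 329.0400
SD = sqrt(329.0400) = 18.1395

SD = 18.1395


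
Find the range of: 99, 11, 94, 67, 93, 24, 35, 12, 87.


Max = 99, Min = 11
Range = 99 - 11 = 88

Range = 88


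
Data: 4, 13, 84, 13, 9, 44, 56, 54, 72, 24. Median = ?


Sorted: 4, 9, 13, 13, 24, 44, 54, 56, 72, 84
n = 10 (even)
Middle values: 24 and 44
Median = (24+44)/2 = 34.0000

Median = 34.0000


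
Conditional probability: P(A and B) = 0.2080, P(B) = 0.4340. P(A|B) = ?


P(A|B) = 0.2080/0.4340 = 0.4793

P(A|B) = 0.4793


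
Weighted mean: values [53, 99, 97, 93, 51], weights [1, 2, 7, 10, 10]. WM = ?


Numerator = 53*1 + 99*2 + 97*7 + 93*10 + 51*10 = 2370
Denominator = 1 + 2 + 7 + 10 + 10 = 30
WM = 2370/30 = 79.0000

WM = 79.0000


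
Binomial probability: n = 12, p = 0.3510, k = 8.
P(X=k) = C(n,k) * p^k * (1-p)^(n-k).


C(12,8) = 495
p^8 = 0.000230
(1-p)^4 = 0.177410
P = 495 * 0.000230 * 0.177410 = 0.0202

P(X=8) = 0.0202


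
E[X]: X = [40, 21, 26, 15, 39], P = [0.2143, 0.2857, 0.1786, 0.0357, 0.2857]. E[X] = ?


E[X] = 40*0.2143 + 21*0.2857 + 26*0.1786 + 15*0.0357 + 39*0.2857
= 8.5720 + 5.9997 + 4.6436 + 0.5355 + 11.1423
= 30.8931

E[X] = 30.8931


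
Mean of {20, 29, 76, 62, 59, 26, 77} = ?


Sum = 20 + 29 + 76 + 62 + 59 + 26 + 77 = 349
n = 7
Mean = 349/7 = 49.8571

Mean = 49.8571


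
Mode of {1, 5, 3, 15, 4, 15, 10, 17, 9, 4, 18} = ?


Frequencies: 1:1, 3:1, 4:2, 5:1, 9:1, 10:1, 15:2, 17:1, 18:1
Max frequency = 2
Mode = 4, 15

Mode = 4, 15


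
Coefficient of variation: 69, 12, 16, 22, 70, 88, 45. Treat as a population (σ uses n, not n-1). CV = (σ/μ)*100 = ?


Mean = 46.0000
SD = 28.0357
CV = (28.0357/46.0000)*100 = 60.9472%

CV = 60.9472%


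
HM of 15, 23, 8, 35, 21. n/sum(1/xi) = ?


Sum of reciprocals = 1/15 + 1/23 + 1/8 + 1/35 + 1/21 = 0.311335
HM = 5/0.311335 = 16.0599

HM = 16.0599


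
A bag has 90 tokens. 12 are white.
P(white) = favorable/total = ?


P = 12/90 = 0.1333

P = 0.1333


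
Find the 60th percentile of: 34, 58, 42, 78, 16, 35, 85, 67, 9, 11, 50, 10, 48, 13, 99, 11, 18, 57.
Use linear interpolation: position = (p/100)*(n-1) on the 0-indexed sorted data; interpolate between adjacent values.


Sorted: 9, 10, 11, 11, 13, 16, 18, 34, 35, 42, 48, 50, 57, 58, 67, 78, 85, 99
n = 18
Index = 60/100 * 17 = 10.2000
Lower = data[10] = 48, Upper = data[11] = 50
P60 = 48 + 0.2000*(2) = 48.4000

P60 = 48.4000


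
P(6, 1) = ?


P(6,1) = 6!/5!
= 720/120
= 6

P(6,1) = 6


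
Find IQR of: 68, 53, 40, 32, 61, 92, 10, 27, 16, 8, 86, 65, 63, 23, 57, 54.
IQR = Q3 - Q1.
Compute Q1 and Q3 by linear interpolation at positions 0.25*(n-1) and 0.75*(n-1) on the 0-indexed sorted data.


Sorted: 8, 10, 16, 23, 27, 32, 40, 53, 54, 57, 61, 63, 65, 68, 86, 92
Q1 (25th %ile) = 26.0000
Q3 (75th %ile) = 63.5000
IQR = 63.5000 - 26.0000 = 37.5000

IQR = 37.5000


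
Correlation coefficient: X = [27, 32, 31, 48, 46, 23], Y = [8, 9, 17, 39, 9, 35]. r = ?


Mean X = 34.5000, Mean Y = 19.5000
SD X = 9.322911, SD Y = 12.776932
Cov = 14.250000
r = 14.250000/(9.322911*12.776932) = 0.1196

r = 0.1196


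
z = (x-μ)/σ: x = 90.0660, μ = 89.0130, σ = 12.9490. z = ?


z = (90.0660 - 89.0130)/12.9490
= 1.0530/12.9490
= 0.0813

z = 0.0813


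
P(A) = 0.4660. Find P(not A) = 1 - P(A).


P(not A) = 1 - 0.4660 = 0.5340

P(not A) = 0.5340


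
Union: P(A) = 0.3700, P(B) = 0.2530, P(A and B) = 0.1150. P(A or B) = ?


P(A∪B) = 0.3700 + 0.2530 - 0.1150
= 0.6230 - 0.1150
= 0.5080

P(A∪B) = 0.5080


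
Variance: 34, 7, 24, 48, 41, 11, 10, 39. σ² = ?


Mean = 26.7500
Squared deviations: 52.5625, 390.0625, 7.5625, 451.5625, 203.0625, 248.0625, 280.5625, 150.0625
Sum = 1783.5000
Variance = 1783.5000/8 = 222.9375

Variance = 222.9375


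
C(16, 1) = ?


C(16,1) = 16!/(1! × 15!)
= 20922789888000/(1 × 1307674368000)
= 16

C(16,1) = 16


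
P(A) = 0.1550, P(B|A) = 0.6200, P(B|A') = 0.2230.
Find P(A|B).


P(B) = P(B|A)*P(A) + P(B|A')*P(A')
= 0.6200*0.1550 + 0.2230*0.8450
= 0.096100 + 0.188435 = 0.284535
P(A|B) = 0.096100/0.284535 = 0.3377

P(A|B) = 0.3377


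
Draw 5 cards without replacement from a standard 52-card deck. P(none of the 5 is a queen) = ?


P(no queens) = (48/52) × (47/51) × (46/50) × (45/49) × (44/48)
= 0.6588

P = 0.6588


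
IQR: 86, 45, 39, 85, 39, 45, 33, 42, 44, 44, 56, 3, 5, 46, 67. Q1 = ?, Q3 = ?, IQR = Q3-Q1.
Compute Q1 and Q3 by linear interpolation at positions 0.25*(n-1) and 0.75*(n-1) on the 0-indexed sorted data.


Sorted: 3, 5, 33, 39, 39, 42, 44, 44, 45, 45, 46, 56, 67, 85, 86
Q1 (25th %ile) = 39.0000
Q3 (75th %ile) = 51.0000
IQR = 51.0000 - 39.0000 = 12.0000

IQR = 12.0000


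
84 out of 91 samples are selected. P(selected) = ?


P = 84/91 = 0.9231

P = 0.9231


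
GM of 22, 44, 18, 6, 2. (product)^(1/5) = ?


Product = 22 × 44 × 18 × 6 × 2 = 209088
GM = 209088^(1/5) = 11.5895

GM = 11.5895


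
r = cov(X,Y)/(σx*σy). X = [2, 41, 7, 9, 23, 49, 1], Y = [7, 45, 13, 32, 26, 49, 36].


Mean X = 18.8571, Mean Y = 29.7143
SD X = 17.955728, SD Y = 14.439176
Cov = 192.959184
r = 192.959184/(17.955728*14.439176) = 0.7443

r = 0.7443


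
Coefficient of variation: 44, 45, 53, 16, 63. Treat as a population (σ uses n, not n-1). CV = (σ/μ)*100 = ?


Mean = 44.2000
SD = 15.6640
CV = (15.6640/44.2000)*100 = 35.4388%

CV = 35.4388%


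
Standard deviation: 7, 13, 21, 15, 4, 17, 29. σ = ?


Mean = 15.1429
Variance = 60.6939
SD = sqrt(60.6939) = 7.7906

SD = 7.7906


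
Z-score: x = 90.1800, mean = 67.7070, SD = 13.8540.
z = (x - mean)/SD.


z = (90.1800 - 67.7070)/13.8540
= 22.4730/13.8540
= 1.6221

z = 1.6221


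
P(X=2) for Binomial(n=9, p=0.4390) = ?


C(9,2) = 36
p^2 = 0.192721
(1-p)^7 = 0.017488
P = 36 * 0.192721 * 0.017488 = 0.1213

P(X=2) = 0.1213


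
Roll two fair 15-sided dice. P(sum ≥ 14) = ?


Total outcomes = 15×15 = 225
Favorable (sum ≥ 14): 147
P = 147/225 = 0.6533

P = 0.6533


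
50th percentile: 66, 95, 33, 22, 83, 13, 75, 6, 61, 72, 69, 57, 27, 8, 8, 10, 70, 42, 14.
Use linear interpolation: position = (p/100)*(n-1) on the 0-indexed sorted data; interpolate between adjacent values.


Sorted: 6, 8, 8, 10, 13, 14, 22, 27, 33, 42, 57, 61, 66, 69, 70, 72, 75, 83, 95
n = 19
Index = 50/100 * 18 = 9.0000
Lower = data[9] = 42, Upper = data[10] = 57
P50 = 42 + 0*(15) = 42.0000

P50 = 42.0000


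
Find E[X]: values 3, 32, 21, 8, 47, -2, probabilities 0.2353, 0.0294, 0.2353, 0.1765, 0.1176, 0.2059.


E[X] = 3*0.2353 + 32*0.0294 + 21*0.2353 + 8*0.1765 + 47*0.1176 - 2*0.2059
= 0.7059 + 0.9408 + 4.9413 + 1.4120 + 5.5272 - 0.4118
= 13.1154

E[X] = 13.1154


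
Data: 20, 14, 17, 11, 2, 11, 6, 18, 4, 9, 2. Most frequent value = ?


Frequencies: 2:2, 4:1, 6:1, 9:1, 11:2, 14:1, 17:1, 18:1, 20:1
Max frequency = 2
Mode = 2, 11

Mode = 2, 11


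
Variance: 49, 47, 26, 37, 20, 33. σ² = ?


Mean = 35.3333
Squared deviations: 186.7778, 136.1111, 87.1111, 2.7778, 235.1111, 5.4444
Sum = 653.3333
Variance = 653.3333/6 = 108.8889

Variance = 108.8889


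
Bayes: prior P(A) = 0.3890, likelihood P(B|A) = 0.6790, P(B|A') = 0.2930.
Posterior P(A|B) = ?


P(B) = P(B|A)*P(A) + P(B|A')*P(A')
= 0.6790*0.3890 + 0.2930*0.6110
= 0.264131 + 0.179023 = 0.443154
P(A|B) = 0.264131/0.443154 = 0.5960

P(A|B) = 0.5960


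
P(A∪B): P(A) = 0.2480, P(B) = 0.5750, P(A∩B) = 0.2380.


P(A∪B) = 0.2480 + 0.5750 - 0.2380
= 0.8230 - 0.2380
= 0.5850

P(A∪B) = 0.5850


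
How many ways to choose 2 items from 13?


C(13,2) = 13!/(2! × 11!)
= 6227020800/(2 × 39916800)
= 78

C(13,2) = 78


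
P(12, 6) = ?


P(12,6) = 12!/6!
= 479001600/720
= 665280

P(12,6) = 665280


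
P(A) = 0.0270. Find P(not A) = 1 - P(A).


P(not A) = 1 - 0.0270 = 0.9730

P(not A) = 0.9730


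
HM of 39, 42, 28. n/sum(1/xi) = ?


Sum of reciprocals = 1/39 + 1/42 + 1/28 = 0.085165
HM = 3/0.085165 = 35.2258

HM = 35.2258


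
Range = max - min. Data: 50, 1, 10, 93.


Max = 93, Min = 1
Range = 93 - 1 = 92

Range = 92


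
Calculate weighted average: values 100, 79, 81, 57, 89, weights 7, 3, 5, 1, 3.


Numerator = 100*7 + 79*3 + 81*5 + 57*1 + 89*3 = 1666
Denominator = 7 + 3 + 5 + 1 + 3 = 19
WM = 1666/19 = 87.6842

WM = 87.6842


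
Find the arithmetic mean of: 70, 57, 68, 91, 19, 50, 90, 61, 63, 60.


Sum = 70 + 57 + 68 + 91 + 19 + 50 + 90 + 61 + 63 + 60 = 629
n = 10
Mean = 629/10 = 62.9000

Mean = 62.9000


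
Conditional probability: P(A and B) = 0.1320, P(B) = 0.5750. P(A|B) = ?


P(A|B) = 0.1320/0.5750 = 0.2296

P(A|B) = 0.2296


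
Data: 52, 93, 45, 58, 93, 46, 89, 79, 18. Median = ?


Sorted: 18, 45, 46, 52, 58, 79, 89, 93, 93
n = 9 (odd)
Middle value = 58

Median = 58


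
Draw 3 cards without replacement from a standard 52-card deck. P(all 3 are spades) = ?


P(all spades) = (13/52) × (12/51) × (11/50)
= 0.0129

P = 0.0129


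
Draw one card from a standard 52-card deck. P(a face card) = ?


12 face cards in 52 cards
P = 12/52 = 0.2308

P = 0.2308


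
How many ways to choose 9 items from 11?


C(11,9) = 11!/(9! × 2!)
= 39916800/(362880 × 2)
= 55

C(11,9) = 55


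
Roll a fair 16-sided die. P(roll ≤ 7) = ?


Favorable outcomes (roll ≤ 7): 7
Total outcomes = 16
P = 7/16 = 0.4375

P = 0.4375


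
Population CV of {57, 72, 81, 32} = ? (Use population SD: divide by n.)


Mean = 60.5000
SD = 18.5540
CV = (18.5540/60.5000)*100 = 30.6677%

CV = 30.6677%


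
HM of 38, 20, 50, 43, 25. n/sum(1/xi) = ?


Sum of reciprocals = 1/38 + 1/20 + 1/50 + 1/43 + 1/25 = 0.159572
HM = 5/0.159572 = 31.3339

HM = 31.3339


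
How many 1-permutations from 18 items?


P(18,1) = 18!/17!
= 6402373705728000/355687428096000
= 18

P(18,1) = 18


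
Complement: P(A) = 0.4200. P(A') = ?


P(not A) = 1 - 0.4200 = 0.5800

P(not A) = 0.5800


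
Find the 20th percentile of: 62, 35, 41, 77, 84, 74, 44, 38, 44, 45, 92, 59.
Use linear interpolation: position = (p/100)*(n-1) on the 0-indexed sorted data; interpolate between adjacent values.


Sorted: 35, 38, 41, 44, 44, 45, 59, 62, 74, 77, 84, 92
n = 12
Index = 20/100 * 11 = 2.2000
Lower = data[2] = 41, Upper = data[3] = 44
P20 = 41 + 0.2000*(3) = 41.6000

P20 = 41.6000


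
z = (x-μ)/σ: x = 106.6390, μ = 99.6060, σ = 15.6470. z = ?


z = (106.6390 - 99.6060)/15.6470
= 7.0330/15.6470
= 0.4495

z = 0.4495


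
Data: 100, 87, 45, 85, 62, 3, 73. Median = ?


Sorted: 3, 45, 62, 73, 85, 87, 100
n = 7 (odd)
Middle value = 73

Median = 73


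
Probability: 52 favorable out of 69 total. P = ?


P = 52/69 = 0.7536

P = 0.7536


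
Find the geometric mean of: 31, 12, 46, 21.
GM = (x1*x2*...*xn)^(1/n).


Product = 31 × 12 × 46 × 21 = 359352
GM = 359352^(1/4) = 24.4839

GM = 24.4839


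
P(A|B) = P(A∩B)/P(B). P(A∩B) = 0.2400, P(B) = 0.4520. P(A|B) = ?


P(A|B) = 0.2400/0.4520 = 0.5310

P(A|B) = 0.5310


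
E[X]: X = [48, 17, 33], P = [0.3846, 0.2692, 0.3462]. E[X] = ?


E[X] = 48*0.3846 + 17*0.2692 + 33*0.3462
= 18.4608 + 4.5764 + 11.4246
= 34.4618

E[X] = 34.4618


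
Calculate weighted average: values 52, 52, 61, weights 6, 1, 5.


Numerator = 52*6 + 52*1 + 61*5 = 669
Denominator = 6 + 1 + 5 = 12
WM = 669/12 = 55.7500

WM = 55.7500


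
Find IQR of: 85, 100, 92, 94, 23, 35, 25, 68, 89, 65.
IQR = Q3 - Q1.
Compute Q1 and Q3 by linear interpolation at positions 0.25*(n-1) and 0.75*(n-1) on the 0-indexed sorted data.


Sorted: 23, 25, 35, 65, 68, 85, 89, 92, 94, 100
Q1 (25th %ile) = 42.5000
Q3 (75th %ile) = 91.2500
IQR = 91.2500 - 42.5000 = 48.7500

IQR = 48.7500


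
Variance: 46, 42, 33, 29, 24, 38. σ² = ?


Mean = 35.3333
Squared deviations: 113.7778, 44.4444, 5.4444, 40.1111, 128.4444, 7.1111
Sum = 339.3333
Variance = 339.3333/6 = 56.5556

Variance = 56.5556
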